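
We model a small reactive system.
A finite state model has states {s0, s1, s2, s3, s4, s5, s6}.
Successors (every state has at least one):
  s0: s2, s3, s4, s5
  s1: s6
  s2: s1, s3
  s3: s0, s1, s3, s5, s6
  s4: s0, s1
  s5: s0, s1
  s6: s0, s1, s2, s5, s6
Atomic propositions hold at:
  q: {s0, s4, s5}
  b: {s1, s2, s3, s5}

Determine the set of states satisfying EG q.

EG q: greatest fixpoint, start Z0 = {s0, s4, s5}, keep only states in Sat with some successor in Z. Already a fixed point.
Sat(EG q) = {s0, s4, s5}

{s0, s4, s5}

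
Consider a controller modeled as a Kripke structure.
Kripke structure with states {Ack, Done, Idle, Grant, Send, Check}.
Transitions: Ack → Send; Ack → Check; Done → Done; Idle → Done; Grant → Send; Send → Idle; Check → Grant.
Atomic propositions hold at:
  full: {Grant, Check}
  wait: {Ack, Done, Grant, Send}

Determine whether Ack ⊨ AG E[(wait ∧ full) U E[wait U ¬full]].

Sat(wait ∧ full) = {Grant}
Sat(¬full) = {Ack, Done, Idle, Send}
E[wait U ¬full]: least fixpoint, start Z0 = Sat(¬full) = {Ack, Done, Idle, Send}, add states in Sat(wait) with some successor in Z. Z1 = {Ack, Done, Idle, Grant, Send}; fixed.
Sat(E[wait U ¬full]) = {Ack, Done, Idle, Grant, Send}
E[(wait ∧ full) U E[wait U ¬full]]: least fixpoint, start Z0 = Sat(E[wait U ¬full]) = {Ack, Done, Idle, Grant, Send}, add states in Sat(wait ∧ full) with some successor in Z. Already a fixed point.
Sat(E[(wait ∧ full) U E[wait U ¬full]]) = {Ack, Done, Idle, Grant, Send}
AG E[(wait ∧ full) U E[wait U ¬full]]: greatest fixpoint, start Z0 = {Ack, Done, Idle, Grant, Send}, keep only states in Sat with every successor in Z. Z1 = {Done, Idle, Grant, Send}; fixed.
Sat(AG E[(wait ∧ full) U E[wait U ¬full]]) = {Done, Idle, Grant, Send}
Ack ∉ Sat(AG E[(wait ∧ full) U E[wait U ¬full]]) = {Done, Idle, Grant, Send}, so the formula does not hold at Ack.

No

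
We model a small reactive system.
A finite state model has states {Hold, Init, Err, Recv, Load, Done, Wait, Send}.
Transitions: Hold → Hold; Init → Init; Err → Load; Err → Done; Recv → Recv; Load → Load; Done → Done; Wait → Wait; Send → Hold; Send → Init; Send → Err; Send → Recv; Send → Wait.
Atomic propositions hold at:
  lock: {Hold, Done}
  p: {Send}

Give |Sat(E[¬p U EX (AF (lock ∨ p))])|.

Sat(¬p) = {Hold, Init, Err, Recv, Load, Done, Wait}
Sat(lock ∨ p) = {Hold, Done, Send}
AF (lock ∨ p): least fixpoint, start Z0 = {Hold, Done, Send}, add states with every successor in Z. Already a fixed point.
Sat(AF (lock ∨ p)) = {Hold, Done, Send}
Sat(EX (AF (lock ∨ p))) = {s : some successor in {Hold, Done, Send}} = {Hold, Err, Done, Send}
E[¬p U EX (AF (lock ∨ p))]: least fixpoint, start Z0 = Sat(EX (AF (lock ∨ p))) = {Hold, Err, Done, Send}, add states in Sat(¬p) with some successor in Z. Already a fixed point.
Sat(E[¬p U EX (AF (lock ∨ p))]) = {Hold, Err, Done, Send}
|Sat(E[¬p U EX (AF (lock ∨ p))])| = |{Hold, Err, Done, Send}| = 4.

4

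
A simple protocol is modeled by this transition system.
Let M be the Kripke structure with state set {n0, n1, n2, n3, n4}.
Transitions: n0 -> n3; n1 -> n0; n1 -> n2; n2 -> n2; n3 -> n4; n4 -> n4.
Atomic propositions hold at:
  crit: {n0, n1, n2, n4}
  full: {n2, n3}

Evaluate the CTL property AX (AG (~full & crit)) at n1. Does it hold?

Sat(~full) = {n0, n1, n4}
Sat(~full & crit) = {n0, n1, n4}
AG (~full & crit): greatest fixpoint, start Z0 = {n0, n1, n4}, keep only states in Sat with every successor in Z. Z1 = {n4}; fixed.
Sat(AG (~full & crit)) = {n4}
Sat(AX (AG (~full & crit))) = {s : every successor in {n4}} = {n3, n4}
n1 ∉ Sat(AX (AG (~full & crit))) = {n3, n4}, so the formula does not hold at n1.

No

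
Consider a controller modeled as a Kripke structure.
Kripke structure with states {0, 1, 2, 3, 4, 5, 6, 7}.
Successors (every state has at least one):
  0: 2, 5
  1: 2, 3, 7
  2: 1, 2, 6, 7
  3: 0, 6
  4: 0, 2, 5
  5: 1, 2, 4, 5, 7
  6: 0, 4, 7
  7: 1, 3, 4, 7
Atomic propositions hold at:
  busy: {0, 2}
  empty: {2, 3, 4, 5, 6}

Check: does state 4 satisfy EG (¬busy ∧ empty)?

Sat(¬busy) = {1, 3, 4, 5, 6, 7}
Sat(¬busy ∧ empty) = {3, 4, 5, 6}
EG (¬busy ∧ empty): greatest fixpoint, start Z0 = {3, 4, 5, 6}, keep only states in Sat with some successor in Z. Already a fixed point.
Sat(EG (¬busy ∧ empty)) = {3, 4, 5, 6}
4 ∈ Sat(EG (¬busy ∧ empty)) = {3, 4, 5, 6}, so the formula holds at 4.

Yes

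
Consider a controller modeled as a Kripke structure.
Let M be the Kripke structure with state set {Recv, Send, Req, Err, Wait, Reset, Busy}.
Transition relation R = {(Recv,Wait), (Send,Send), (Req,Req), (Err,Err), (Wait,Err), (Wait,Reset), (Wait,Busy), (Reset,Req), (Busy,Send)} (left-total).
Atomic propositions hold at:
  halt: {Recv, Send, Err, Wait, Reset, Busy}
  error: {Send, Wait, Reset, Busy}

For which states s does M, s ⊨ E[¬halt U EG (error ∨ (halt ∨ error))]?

Sat(¬halt) = {Req}
Sat(halt ∨ error) = {Recv, Send, Err, Wait, Reset, Busy}
Sat(error ∨ (halt ∨ error)) = {Recv, Send, Err, Wait, Reset, Busy}
EG (error ∨ (halt ∨ error)): greatest fixpoint, start Z0 = {Recv, Send, Err, Wait, Reset, Busy}, keep only states in Sat with some successor in Z. Z1 = {Recv, Send, Err, Wait, Busy}; fixed.
Sat(EG (error ∨ (halt ∨ error))) = {Recv, Send, Err, Wait, Busy}
E[¬halt U EG (error ∨ (halt ∨ error))]: least fixpoint, start Z0 = Sat(EG (error ∨ (halt ∨ error))) = {Recv, Send, Err, Wait, Busy}, add states in Sat(¬halt) with some successor in Z. Already a fixed point.
Sat(E[¬halt U EG (error ∨ (halt ∨ error))]) = {Recv, Send, Err, Wait, Busy}

{Recv, Send, Err, Wait, Busy}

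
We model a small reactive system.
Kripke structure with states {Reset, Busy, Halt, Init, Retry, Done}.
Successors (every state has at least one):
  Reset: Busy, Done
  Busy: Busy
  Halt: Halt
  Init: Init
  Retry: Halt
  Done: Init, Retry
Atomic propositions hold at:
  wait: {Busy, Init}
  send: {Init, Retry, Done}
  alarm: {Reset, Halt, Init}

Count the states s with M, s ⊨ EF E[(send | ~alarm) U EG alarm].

5

Sat(~alarm) = {Busy, Retry, Done}
Sat(send | ~alarm) = {Busy, Init, Retry, Done}
EG alarm: greatest fixpoint, start Z0 = {Reset, Halt, Init}, keep only states in Sat with some successor in Z. Z1 = {Halt, Init}; fixed.
Sat(EG alarm) = {Halt, Init}
E[(send | ~alarm) U EG alarm]: least fixpoint, start Z0 = Sat(EG alarm) = {Halt, Init}, add states in Sat(send | ~alarm) with some successor in Z. Z1 = {Halt, Init, Retry, Done}; fixed.
Sat(E[(send | ~alarm) U EG alarm]) = {Halt, Init, Retry, Done}
EF E[(send | ~alarm) U EG alarm]: least fixpoint, start Z0 = {Halt, Init, Retry, Done}, add states with some successor in Z. Z1 = {Reset, Halt, Init, Retry, Done}; fixed.
Sat(EF E[(send | ~alarm) U EG alarm]) = {Reset, Halt, Init, Retry, Done}
|Sat(EF E[(send | ~alarm) U EG alarm])| = |{Reset, Halt, Init, Retry, Done}| = 5.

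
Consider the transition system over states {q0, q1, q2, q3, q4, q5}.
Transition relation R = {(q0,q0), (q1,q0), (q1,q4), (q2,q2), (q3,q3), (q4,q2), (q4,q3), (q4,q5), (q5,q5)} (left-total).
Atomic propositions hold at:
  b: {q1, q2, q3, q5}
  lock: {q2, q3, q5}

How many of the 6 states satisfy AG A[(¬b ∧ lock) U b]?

3

Sat(¬b) = {q0, q4}
Sat(¬b ∧ lock) = ∅
A[(¬b ∧ lock) U b]: least fixpoint, start Z0 = Sat(b) = {q1, q2, q3, q5}, add states in Sat(¬b ∧ lock) with every successor in Z. Already a fixed point.
Sat(A[(¬b ∧ lock) U b]) = {q1, q2, q3, q5}
AG A[(¬b ∧ lock) U b]: greatest fixpoint, start Z0 = {q1, q2, q3, q5}, keep only states in Sat with every successor in Z. Z1 = {q2, q3, q5}; fixed.
Sat(AG A[(¬b ∧ lock) U b]) = {q2, q3, q5}
|Sat(AG A[(¬b ∧ lock) U b])| = |{q2, q3, q5}| = 3.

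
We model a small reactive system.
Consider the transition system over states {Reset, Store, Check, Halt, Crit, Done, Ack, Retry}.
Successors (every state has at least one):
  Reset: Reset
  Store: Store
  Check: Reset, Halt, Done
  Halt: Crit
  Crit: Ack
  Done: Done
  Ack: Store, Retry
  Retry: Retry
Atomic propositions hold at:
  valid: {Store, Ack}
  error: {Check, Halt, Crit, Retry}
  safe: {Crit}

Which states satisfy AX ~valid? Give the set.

{Reset, Check, Halt, Done, Retry}

Sat(~valid) = {Reset, Check, Halt, Crit, Done, Retry}
Sat(AX ~valid) = {s : every successor in {Reset, Check, Halt, Crit, Done, Retry}} = {Reset, Check, Halt, Done, Retry}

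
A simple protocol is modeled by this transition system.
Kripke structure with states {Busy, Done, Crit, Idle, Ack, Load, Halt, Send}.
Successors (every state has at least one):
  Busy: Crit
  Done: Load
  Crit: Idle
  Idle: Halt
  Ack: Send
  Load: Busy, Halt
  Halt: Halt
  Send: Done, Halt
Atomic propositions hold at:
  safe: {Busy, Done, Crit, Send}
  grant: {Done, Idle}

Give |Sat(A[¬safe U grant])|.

2

Sat(¬safe) = {Idle, Ack, Load, Halt}
A[¬safe U grant]: least fixpoint, start Z0 = Sat(grant) = {Done, Idle}, add states in Sat(¬safe) with every successor in Z. Already a fixed point.
Sat(A[¬safe U grant]) = {Done, Idle}
|Sat(A[¬safe U grant])| = |{Done, Idle}| = 2.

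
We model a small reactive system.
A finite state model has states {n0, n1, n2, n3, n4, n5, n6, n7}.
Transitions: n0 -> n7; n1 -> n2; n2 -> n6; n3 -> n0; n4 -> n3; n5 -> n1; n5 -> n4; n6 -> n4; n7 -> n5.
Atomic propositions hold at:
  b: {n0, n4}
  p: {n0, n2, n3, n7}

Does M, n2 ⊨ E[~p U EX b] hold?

Sat(~p) = {n1, n4, n5, n6}
Sat(EX b) = {s : some successor in {n0, n4}} = {n3, n5, n6}
E[~p U EX b]: least fixpoint, start Z0 = Sat(EX b) = {n3, n5, n6}, add states in Sat(~p) with some successor in Z. Z1 = {n3, n4, n5, n6}; fixed.
Sat(E[~p U EX b]) = {n3, n4, n5, n6}
n2 ∉ Sat(E[~p U EX b]) = {n3, n4, n5, n6}, so the formula does not hold at n2.

No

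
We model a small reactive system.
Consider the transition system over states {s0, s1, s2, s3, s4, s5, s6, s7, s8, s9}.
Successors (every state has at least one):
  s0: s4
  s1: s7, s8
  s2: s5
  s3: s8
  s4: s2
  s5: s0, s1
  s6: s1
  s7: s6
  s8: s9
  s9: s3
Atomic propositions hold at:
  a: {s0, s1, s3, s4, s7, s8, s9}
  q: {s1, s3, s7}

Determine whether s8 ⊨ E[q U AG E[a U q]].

E[a U q]: least fixpoint, start Z0 = Sat(q) = {s1, s3, s7}, add states in Sat(a) with some successor in Z. Z1 = {s1, s3, s7, s9}; Z2 = {s1, s3, s7, s8, s9}; fixed.
Sat(E[a U q]) = {s1, s3, s7, s8, s9}
AG E[a U q]: greatest fixpoint, start Z0 = {s1, s3, s7, s8, s9}, keep only states in Sat with every successor in Z. Z1 = {s1, s3, s8, s9}; Z2 = {s3, s8, s9}; fixed.
Sat(AG E[a U q]) = {s3, s8, s9}
E[q U AG E[a U q]]: least fixpoint, start Z0 = Sat(AG E[a U q]) = {s3, s8, s9}, add states in Sat(q) with some successor in Z. Z1 = {s1, s3, s8, s9}; fixed.
Sat(E[q U AG E[a U q]]) = {s1, s3, s8, s9}
s8 ∈ Sat(E[q U AG E[a U q]]) = {s1, s3, s8, s9}, so the formula holds at s8.

Yes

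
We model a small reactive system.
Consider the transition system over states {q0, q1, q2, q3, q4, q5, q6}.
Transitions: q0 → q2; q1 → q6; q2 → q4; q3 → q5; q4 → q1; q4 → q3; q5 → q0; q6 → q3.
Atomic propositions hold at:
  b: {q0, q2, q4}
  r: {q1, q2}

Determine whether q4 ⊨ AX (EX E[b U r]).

No

E[b U r]: least fixpoint, start Z0 = Sat(r) = {q1, q2}, add states in Sat(b) with some successor in Z. Z1 = {q0, q1, q2, q4}; fixed.
Sat(E[b U r]) = {q0, q1, q2, q4}
Sat(EX E[b U r]) = {s : some successor in {q0, q1, q2, q4}} = {q0, q2, q4, q5}
Sat(AX (EX E[b U r])) = {s : every successor in {q0, q2, q4, q5}} = {q0, q2, q3, q5}
q4 ∉ Sat(AX (EX E[b U r])) = {q0, q2, q3, q5}, so the formula does not hold at q4.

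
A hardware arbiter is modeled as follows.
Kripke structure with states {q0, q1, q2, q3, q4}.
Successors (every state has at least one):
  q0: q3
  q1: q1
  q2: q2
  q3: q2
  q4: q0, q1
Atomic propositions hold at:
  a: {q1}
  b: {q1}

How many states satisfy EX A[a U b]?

2

A[a U b]: least fixpoint, start Z0 = Sat(b) = {q1}, add states in Sat(a) with every successor in Z. Already a fixed point.
Sat(A[a U b]) = {q1}
Sat(EX A[a U b]) = {s : some successor in {q1}} = {q1, q4}
|Sat(EX A[a U b])| = |{q1, q4}| = 2.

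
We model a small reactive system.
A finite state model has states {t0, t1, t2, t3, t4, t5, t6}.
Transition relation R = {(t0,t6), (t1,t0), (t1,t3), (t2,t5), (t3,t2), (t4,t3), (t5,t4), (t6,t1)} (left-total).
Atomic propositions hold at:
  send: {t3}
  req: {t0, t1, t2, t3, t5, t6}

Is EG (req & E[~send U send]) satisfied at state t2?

No

Sat(~send) = {t0, t1, t2, t4, t5, t6}
E[~send U send]: least fixpoint, start Z0 = Sat(send) = {t3}, add states in Sat(~send) with some successor in Z. Z1 = {t1, t3, t4}; Z2 = {t1, t3, t4, t5, t6}; Z3 = {t0, t1, t2, t3, t4, t5, t6}; fixed.
Sat(E[~send U send]) = {t0, t1, t2, t3, t4, t5, t6}
Sat(req & E[~send U send]) = {t0, t1, t2, t3, t5, t6}
EG (req & E[~send U send]): greatest fixpoint, start Z0 = {t0, t1, t2, t3, t5, t6}, keep only states in Sat with some successor in Z. Z1 = {t0, t1, t2, t3, t6}; Z2 = {t0, t1, t3, t6}; Z3 = {t0, t1, t6}; fixed.
Sat(EG (req & E[~send U send])) = {t0, t1, t6}
t2 ∉ Sat(EG (req & E[~send U send])) = {t0, t1, t6}, so the formula does not hold at t2.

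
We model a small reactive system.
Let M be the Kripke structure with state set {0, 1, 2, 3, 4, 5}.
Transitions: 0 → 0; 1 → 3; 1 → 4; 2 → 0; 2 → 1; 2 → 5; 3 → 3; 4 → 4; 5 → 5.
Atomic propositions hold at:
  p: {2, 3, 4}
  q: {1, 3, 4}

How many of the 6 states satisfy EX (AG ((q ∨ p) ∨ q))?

4

Sat(q ∨ p) = {1, 2, 3, 4}
Sat((q ∨ p) ∨ q) = {1, 2, 3, 4}
AG ((q ∨ p) ∨ q): greatest fixpoint, start Z0 = {1, 2, 3, 4}, keep only states in Sat with every successor in Z. Z1 = {1, 3, 4}; fixed.
Sat(AG ((q ∨ p) ∨ q)) = {1, 3, 4}
Sat(EX (AG ((q ∨ p) ∨ q))) = {s : some successor in {1, 3, 4}} = {1, 2, 3, 4}
|Sat(EX (AG ((q ∨ p) ∨ q)))| = |{1, 2, 3, 4}| = 4.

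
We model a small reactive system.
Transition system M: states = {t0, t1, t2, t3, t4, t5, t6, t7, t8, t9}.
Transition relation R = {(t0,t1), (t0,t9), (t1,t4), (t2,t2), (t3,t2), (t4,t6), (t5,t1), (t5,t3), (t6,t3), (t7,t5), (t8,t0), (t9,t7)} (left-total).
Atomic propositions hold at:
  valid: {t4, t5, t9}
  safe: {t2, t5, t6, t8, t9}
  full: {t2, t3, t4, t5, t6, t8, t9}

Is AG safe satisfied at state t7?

AG safe: greatest fixpoint, start Z0 = {t2, t5, t6, t8, t9}, keep only states in Sat with every successor in Z. Z1 = {t2}; fixed.
Sat(AG safe) = {t2}
t7 ∉ Sat(AG safe) = {t2}, so the formula does not hold at t7.

No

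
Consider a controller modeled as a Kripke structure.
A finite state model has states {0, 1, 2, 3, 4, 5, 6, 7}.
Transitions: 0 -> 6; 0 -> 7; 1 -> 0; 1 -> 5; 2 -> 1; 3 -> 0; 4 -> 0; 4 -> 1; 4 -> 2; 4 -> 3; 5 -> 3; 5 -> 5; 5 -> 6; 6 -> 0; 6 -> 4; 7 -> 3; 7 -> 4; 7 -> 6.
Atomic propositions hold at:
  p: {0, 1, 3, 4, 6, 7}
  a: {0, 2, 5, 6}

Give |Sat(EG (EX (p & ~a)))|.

Sat(~a) = {1, 3, 4, 7}
Sat(p & ~a) = {1, 3, 4, 7}
Sat(EX (p & ~a)) = {s : some successor in {1, 3, 4, 7}} = {0, 2, 4, 5, 6, 7}
EG (EX (p & ~a)): greatest fixpoint, start Z0 = {0, 2, 4, 5, 6, 7}, keep only states in Sat with some successor in Z. Z1 = {0, 4, 5, 6, 7}; fixed.
Sat(EG (EX (p & ~a))) = {0, 4, 5, 6, 7}
|Sat(EG (EX (p & ~a)))| = |{0, 4, 5, 6, 7}| = 5.

5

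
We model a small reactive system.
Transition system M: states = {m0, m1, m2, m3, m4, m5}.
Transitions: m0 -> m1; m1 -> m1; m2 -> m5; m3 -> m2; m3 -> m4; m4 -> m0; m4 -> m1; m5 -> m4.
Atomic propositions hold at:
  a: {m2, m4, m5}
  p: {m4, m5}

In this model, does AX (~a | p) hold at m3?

No

Sat(~a) = {m0, m1, m3}
Sat(~a | p) = {m0, m1, m3, m4, m5}
Sat(AX (~a | p)) = {s : every successor in {m0, m1, m3, m4, m5}} = {m0, m1, m2, m4, m5}
m3 ∉ Sat(AX (~a | p)) = {m0, m1, m2, m4, m5}, so the formula does not hold at m3.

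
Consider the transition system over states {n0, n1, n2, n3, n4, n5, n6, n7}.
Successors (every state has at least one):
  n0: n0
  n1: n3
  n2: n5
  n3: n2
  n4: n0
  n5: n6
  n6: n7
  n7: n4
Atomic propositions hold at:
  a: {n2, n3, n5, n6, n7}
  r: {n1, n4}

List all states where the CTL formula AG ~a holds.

Sat(~a) = {n0, n1, n4}
AG ~a: greatest fixpoint, start Z0 = {n0, n1, n4}, keep only states in Sat with every successor in Z. Z1 = {n0, n4}; fixed.
Sat(AG ~a) = {n0, n4}

{n0, n4}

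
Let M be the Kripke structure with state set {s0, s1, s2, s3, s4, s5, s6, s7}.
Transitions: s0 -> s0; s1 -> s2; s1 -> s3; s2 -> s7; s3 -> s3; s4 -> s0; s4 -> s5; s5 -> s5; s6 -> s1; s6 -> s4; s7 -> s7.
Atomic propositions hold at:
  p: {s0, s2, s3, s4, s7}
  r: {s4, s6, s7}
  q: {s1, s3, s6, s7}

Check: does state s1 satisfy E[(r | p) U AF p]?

Yes

Sat(r | p) = {s0, s2, s3, s4, s6, s7}
AF p: least fixpoint, start Z0 = {s0, s2, s3, s4, s7}, add states with every successor in Z. Z1 = {s0, s1, s2, s3, s4, s7}; Z2 = {s0, s1, s2, s3, s4, s6, s7}; fixed.
Sat(AF p) = {s0, s1, s2, s3, s4, s6, s7}
E[(r | p) U AF p]: least fixpoint, start Z0 = Sat(AF p) = {s0, s1, s2, s3, s4, s6, s7}, add states in Sat(r | p) with some successor in Z. Already a fixed point.
Sat(E[(r | p) U AF p]) = {s0, s1, s2, s3, s4, s6, s7}
s1 ∈ Sat(E[(r | p) U AF p]) = {s0, s1, s2, s3, s4, s6, s7}, so the formula holds at s1.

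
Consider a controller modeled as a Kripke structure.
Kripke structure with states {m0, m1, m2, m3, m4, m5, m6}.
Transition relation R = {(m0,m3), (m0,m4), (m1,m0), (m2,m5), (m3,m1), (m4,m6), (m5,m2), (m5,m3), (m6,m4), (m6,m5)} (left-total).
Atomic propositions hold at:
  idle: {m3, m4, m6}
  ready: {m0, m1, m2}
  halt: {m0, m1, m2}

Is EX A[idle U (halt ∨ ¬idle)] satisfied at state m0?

Yes

Sat(¬idle) = {m0, m1, m2, m5}
Sat(halt ∨ ¬idle) = {m0, m1, m2, m5}
A[idle U (halt ∨ ¬idle)]: least fixpoint, start Z0 = Sat((halt ∨ ¬idle)) = {m0, m1, m2, m5}, add states in Sat(idle) with every successor in Z. Z1 = {m0, m1, m2, m3, m5}; fixed.
Sat(A[idle U (halt ∨ ¬idle)]) = {m0, m1, m2, m3, m5}
Sat(EX A[idle U (halt ∨ ¬idle)]) = {s : some successor in {m0, m1, m2, m3, m5}} = {m0, m1, m2, m3, m5, m6}
m0 ∈ Sat(EX A[idle U (halt ∨ ¬idle)]) = {m0, m1, m2, m3, m5, m6}, so the formula holds at m0.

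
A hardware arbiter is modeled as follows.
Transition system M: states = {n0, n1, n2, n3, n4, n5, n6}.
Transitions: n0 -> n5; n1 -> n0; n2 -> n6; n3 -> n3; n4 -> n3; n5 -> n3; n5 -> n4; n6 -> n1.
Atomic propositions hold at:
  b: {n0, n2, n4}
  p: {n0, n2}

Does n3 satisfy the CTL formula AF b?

No

AF b: least fixpoint, start Z0 = {n0, n2, n4}, add states with every successor in Z. Z1 = {n0, n1, n2, n4}; Z2 = {n0, n1, n2, n4, n6}; fixed.
Sat(AF b) = {n0, n1, n2, n4, n6}
n3 ∉ Sat(AF b) = {n0, n1, n2, n4, n6}, so the formula does not hold at n3.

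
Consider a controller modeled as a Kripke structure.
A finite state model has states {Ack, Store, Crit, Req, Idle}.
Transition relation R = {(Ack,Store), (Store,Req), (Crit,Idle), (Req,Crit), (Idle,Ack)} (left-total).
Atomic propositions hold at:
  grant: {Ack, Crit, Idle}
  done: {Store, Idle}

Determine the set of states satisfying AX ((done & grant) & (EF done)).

Sat(done & grant) = {Idle}
EF done: least fixpoint, start Z0 = {Store, Idle}, add states with some successor in Z. Z1 = {Ack, Store, Crit, Idle}; Z2 = {Ack, Store, Crit, Req, Idle}; fixed.
Sat(EF done) = {Ack, Store, Crit, Req, Idle}
Sat((done & grant) & (EF done)) = {Idle}
Sat(AX ((done & grant) & (EF done))) = {s : every successor in {Idle}} = {Crit}

{Crit}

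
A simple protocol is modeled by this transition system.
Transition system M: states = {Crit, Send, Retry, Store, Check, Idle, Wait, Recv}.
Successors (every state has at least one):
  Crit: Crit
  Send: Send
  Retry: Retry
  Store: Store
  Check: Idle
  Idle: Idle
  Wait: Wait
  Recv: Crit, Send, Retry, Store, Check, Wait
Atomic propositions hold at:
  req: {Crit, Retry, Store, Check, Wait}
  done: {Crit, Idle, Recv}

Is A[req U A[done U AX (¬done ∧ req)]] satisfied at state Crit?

No

Sat(¬done) = {Send, Retry, Store, Check, Wait}
Sat(¬done ∧ req) = {Retry, Store, Check, Wait}
Sat(AX (¬done ∧ req)) = {s : every successor in {Retry, Store, Check, Wait}} = {Retry, Store, Wait}
A[done U AX (¬done ∧ req)]: least fixpoint, start Z0 = Sat(AX (¬done ∧ req)) = {Retry, Store, Wait}, add states in Sat(done) with every successor in Z. Already a fixed point.
Sat(A[done U AX (¬done ∧ req)]) = {Retry, Store, Wait}
A[req U A[done U AX (¬done ∧ req)]]: least fixpoint, start Z0 = Sat(A[done U AX (¬done ∧ req)]) = {Retry, Store, Wait}, add states in Sat(req) with every successor in Z. Already a fixed point.
Sat(A[req U A[done U AX (¬done ∧ req)]]) = {Retry, Store, Wait}
Crit ∉ Sat(A[req U A[done U AX (¬done ∧ req)]]) = {Retry, Store, Wait}, so the formula does not hold at Crit.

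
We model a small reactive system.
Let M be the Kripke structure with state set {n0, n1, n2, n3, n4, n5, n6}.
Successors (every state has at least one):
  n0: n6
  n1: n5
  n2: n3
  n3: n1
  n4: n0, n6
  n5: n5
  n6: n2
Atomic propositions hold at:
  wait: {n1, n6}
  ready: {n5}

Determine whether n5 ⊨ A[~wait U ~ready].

Sat(~wait) = {n0, n2, n3, n4, n5}
Sat(~ready) = {n0, n1, n2, n3, n4, n6}
A[~wait U ~ready]: least fixpoint, start Z0 = Sat(~ready) = {n0, n1, n2, n3, n4, n6}, add states in Sat(~wait) with every successor in Z. Already a fixed point.
Sat(A[~wait U ~ready]) = {n0, n1, n2, n3, n4, n6}
n5 ∉ Sat(A[~wait U ~ready]) = {n0, n1, n2, n3, n4, n6}, so the formula does not hold at n5.

No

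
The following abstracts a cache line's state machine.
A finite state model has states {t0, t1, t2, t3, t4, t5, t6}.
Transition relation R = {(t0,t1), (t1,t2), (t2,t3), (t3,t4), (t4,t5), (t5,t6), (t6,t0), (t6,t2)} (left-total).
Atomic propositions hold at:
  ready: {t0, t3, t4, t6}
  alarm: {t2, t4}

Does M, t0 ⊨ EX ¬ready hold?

Yes

Sat(¬ready) = {t1, t2, t5}
Sat(EX ¬ready) = {s : some successor in {t1, t2, t5}} = {t0, t1, t4, t6}
t0 ∈ Sat(EX ¬ready) = {t0, t1, t4, t6}, so the formula holds at t0.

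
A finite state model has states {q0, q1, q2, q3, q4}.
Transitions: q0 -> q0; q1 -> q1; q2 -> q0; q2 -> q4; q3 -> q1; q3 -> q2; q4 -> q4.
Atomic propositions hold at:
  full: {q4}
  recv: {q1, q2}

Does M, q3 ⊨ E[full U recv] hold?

No

E[full U recv]: least fixpoint, start Z0 = Sat(recv) = {q1, q2}, add states in Sat(full) with some successor in Z. Already a fixed point.
Sat(E[full U recv]) = {q1, q2}
q3 ∉ Sat(E[full U recv]) = {q1, q2}, so the formula does not hold at q3.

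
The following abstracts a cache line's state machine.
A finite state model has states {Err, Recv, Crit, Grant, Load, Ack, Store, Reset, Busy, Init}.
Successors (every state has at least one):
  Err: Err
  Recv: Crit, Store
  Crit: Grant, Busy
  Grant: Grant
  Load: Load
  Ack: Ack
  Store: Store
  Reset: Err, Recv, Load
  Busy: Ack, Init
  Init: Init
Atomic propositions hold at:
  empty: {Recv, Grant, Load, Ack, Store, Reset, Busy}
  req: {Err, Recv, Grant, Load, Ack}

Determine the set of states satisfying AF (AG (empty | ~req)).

{Recv, Crit, Grant, Load, Ack, Store, Busy, Init}

Sat(~req) = {Crit, Store, Reset, Busy, Init}
Sat(empty | ~req) = {Recv, Crit, Grant, Load, Ack, Store, Reset, Busy, Init}
AG (empty | ~req): greatest fixpoint, start Z0 = {Recv, Crit, Grant, Load, Ack, Store, Reset, Busy, Init}, keep only states in Sat with every successor in Z. Z1 = {Recv, Crit, Grant, Load, Ack, Store, Busy, Init}; fixed.
Sat(AG (empty | ~req)) = {Recv, Crit, Grant, Load, Ack, Store, Busy, Init}
AF (AG (empty | ~req)): least fixpoint, start Z0 = {Recv, Crit, Grant, Load, Ack, Store, Busy, Init}, add states with every successor in Z. Already a fixed point.
Sat(AF (AG (empty | ~req))) = {Recv, Crit, Grant, Load, Ack, Store, Busy, Init}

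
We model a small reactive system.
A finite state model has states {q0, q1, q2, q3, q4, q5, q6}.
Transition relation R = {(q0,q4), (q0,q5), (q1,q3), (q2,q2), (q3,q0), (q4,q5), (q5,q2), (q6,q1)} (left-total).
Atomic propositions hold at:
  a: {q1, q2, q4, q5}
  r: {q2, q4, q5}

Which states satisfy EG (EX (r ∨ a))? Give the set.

{q0, q2, q4, q5}

Sat(r ∨ a) = {q1, q2, q4, q5}
Sat(EX (r ∨ a)) = {s : some successor in {q1, q2, q4, q5}} = {q0, q2, q4, q5, q6}
EG (EX (r ∨ a)): greatest fixpoint, start Z0 = {q0, q2, q4, q5, q6}, keep only states in Sat with some successor in Z. Z1 = {q0, q2, q4, q5}; fixed.
Sat(EG (EX (r ∨ a))) = {q0, q2, q4, q5}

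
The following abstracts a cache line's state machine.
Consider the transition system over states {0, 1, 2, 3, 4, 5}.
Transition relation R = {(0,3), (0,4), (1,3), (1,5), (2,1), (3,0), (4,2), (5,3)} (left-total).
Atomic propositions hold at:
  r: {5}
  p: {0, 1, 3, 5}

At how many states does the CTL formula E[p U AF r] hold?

2

AF r: least fixpoint, start Z0 = {5}, add states with every successor in Z. Already a fixed point.
Sat(AF r) = {5}
E[p U AF r]: least fixpoint, start Z0 = Sat(AF r) = {5}, add states in Sat(p) with some successor in Z. Z1 = {1, 5}; fixed.
Sat(E[p U AF r]) = {1, 5}
|Sat(E[p U AF r])| = |{1, 5}| = 2.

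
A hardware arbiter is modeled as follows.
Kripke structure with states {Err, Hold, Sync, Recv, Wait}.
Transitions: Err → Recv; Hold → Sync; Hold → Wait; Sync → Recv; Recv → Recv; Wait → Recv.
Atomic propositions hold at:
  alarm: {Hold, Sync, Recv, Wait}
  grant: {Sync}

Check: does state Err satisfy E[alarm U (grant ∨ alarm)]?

Sat(grant ∨ alarm) = {Hold, Sync, Recv, Wait}
E[alarm U (grant ∨ alarm)]: least fixpoint, start Z0 = Sat((grant ∨ alarm)) = {Hold, Sync, Recv, Wait}, add states in Sat(alarm) with some successor in Z. Already a fixed point.
Sat(E[alarm U (grant ∨ alarm)]) = {Hold, Sync, Recv, Wait}
Err ∉ Sat(E[alarm U (grant ∨ alarm)]) = {Hold, Sync, Recv, Wait}, so the formula does not hold at Err.

No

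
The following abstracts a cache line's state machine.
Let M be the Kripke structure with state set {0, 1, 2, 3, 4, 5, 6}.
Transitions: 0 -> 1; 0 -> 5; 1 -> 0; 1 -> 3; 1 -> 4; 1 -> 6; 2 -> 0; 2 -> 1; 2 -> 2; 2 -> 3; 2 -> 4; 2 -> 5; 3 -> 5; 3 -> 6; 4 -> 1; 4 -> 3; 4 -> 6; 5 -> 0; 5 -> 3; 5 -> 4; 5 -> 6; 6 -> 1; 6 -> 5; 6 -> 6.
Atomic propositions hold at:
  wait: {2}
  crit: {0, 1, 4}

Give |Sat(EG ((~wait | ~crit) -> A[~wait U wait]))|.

Sat(~wait) = {0, 1, 3, 4, 5, 6}
Sat(~crit) = {2, 3, 5, 6}
Sat(~wait | ~crit) = {0, 1, 2, 3, 4, 5, 6}
A[~wait U wait]: least fixpoint, start Z0 = Sat(wait) = {2}, add states in Sat(~wait) with every successor in Z. Already a fixed point.
Sat(A[~wait U wait]) = {2}
Sat((~wait | ~crit) -> A[~wait U wait]) = {2}
EG ((~wait | ~crit) -> A[~wait U wait]): greatest fixpoint, start Z0 = {2}, keep only states in Sat with some successor in Z. Already a fixed point.
Sat(EG ((~wait | ~crit) -> A[~wait U wait])) = {2}
|Sat(EG ((~wait | ~crit) -> A[~wait U wait]))| = |{2}| = 1.

1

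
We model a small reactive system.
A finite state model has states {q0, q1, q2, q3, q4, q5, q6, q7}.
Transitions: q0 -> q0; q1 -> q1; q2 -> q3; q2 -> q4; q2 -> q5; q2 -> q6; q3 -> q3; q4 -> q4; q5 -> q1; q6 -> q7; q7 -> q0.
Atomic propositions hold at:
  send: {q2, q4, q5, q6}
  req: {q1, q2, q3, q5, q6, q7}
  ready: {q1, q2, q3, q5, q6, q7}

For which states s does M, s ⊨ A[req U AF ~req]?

Sat(~req) = {q0, q4}
AF ~req: least fixpoint, start Z0 = {q0, q4}, add states with every successor in Z. Z1 = {q0, q4, q7}; Z2 = {q0, q4, q6, q7}; fixed.
Sat(AF ~req) = {q0, q4, q6, q7}
A[req U AF ~req]: least fixpoint, start Z0 = Sat(AF ~req) = {q0, q4, q6, q7}, add states in Sat(req) with every successor in Z. Already a fixed point.
Sat(A[req U AF ~req]) = {q0, q4, q6, q7}

{q0, q4, q6, q7}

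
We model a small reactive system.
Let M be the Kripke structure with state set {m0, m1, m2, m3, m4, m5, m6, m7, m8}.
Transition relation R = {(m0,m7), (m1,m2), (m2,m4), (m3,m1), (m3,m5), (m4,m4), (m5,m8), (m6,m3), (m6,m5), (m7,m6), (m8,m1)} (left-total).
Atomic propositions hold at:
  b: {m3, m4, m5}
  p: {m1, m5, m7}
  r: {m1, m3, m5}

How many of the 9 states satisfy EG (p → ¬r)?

Sat(¬r) = {m0, m2, m4, m6, m7, m8}
Sat(p → ¬r) = {m0, m2, m3, m4, m6, m7, m8}
EG (p → ¬r): greatest fixpoint, start Z0 = {m0, m2, m3, m4, m6, m7, m8}, keep only states in Sat with some successor in Z. Z1 = {m0, m2, m4, m6, m7}; Z2 = {m0, m2, m4, m7}; Z3 = {m0, m2, m4}; Z4 = {m2, m4}; fixed.
Sat(EG (p → ¬r)) = {m2, m4}
|Sat(EG (p → ¬r))| = |{m2, m4}| = 2.

2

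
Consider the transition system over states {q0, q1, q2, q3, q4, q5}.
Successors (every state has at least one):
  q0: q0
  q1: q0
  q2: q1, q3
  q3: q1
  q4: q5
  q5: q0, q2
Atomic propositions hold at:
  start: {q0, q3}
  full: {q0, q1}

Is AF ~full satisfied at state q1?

Sat(~full) = {q2, q3, q4, q5}
AF ~full: least fixpoint, start Z0 = {q2, q3, q4, q5}, add states with every successor in Z. Already a fixed point.
Sat(AF ~full) = {q2, q3, q4, q5}
q1 ∉ Sat(AF ~full) = {q2, q3, q4, q5}, so the formula does not hold at q1.

No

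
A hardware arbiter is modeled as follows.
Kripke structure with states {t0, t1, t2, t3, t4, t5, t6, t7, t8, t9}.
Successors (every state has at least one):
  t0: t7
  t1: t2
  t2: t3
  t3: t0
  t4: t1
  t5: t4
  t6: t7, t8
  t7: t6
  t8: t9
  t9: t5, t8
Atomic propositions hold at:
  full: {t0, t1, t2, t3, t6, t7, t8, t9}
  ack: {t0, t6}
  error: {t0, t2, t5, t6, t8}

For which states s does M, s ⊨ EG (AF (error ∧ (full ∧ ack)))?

{t0, t1, t2, t3, t4, t5, t6, t7}

Sat(full ∧ ack) = {t0, t6}
Sat(error ∧ (full ∧ ack)) = {t0, t6}
AF (error ∧ (full ∧ ack)): least fixpoint, start Z0 = {t0, t6}, add states with every successor in Z. Z1 = {t0, t3, t6, t7}; Z2 = {t0, t2, t3, t6, t7}; Z3 = {t0, t1, t2, t3, t6, t7}; Z4 = {t0, t1, t2, t3, t4, t6, t7}; Z5 = {t0, t1, t2, t3, t4, t5, t6, t7}; fixed.
Sat(AF (error ∧ (full ∧ ack))) = {t0, t1, t2, t3, t4, t5, t6, t7}
EG (AF (error ∧ (full ∧ ack))): greatest fixpoint, start Z0 = {t0, t1, t2, t3, t4, t5, t6, t7}, keep only states in Sat with some successor in Z. Already a fixed point.
Sat(EG (AF (error ∧ (full ∧ ack)))) = {t0, t1, t2, t3, t4, t5, t6, t7}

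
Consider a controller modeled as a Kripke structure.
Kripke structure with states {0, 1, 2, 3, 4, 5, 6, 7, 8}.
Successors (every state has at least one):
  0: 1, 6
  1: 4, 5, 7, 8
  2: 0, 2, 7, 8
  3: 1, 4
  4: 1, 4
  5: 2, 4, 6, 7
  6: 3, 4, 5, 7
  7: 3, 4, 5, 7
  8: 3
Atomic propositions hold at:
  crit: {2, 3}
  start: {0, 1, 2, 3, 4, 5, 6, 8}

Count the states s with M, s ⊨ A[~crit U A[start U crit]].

3

Sat(~crit) = {0, 1, 4, 5, 6, 7, 8}
A[start U crit]: least fixpoint, start Z0 = Sat(crit) = {2, 3}, add states in Sat(start) with every successor in Z. Z1 = {2, 3, 8}; fixed.
Sat(A[start U crit]) = {2, 3, 8}
A[~crit U A[start U crit]]: least fixpoint, start Z0 = Sat(A[start U crit]) = {2, 3, 8}, add states in Sat(~crit) with every successor in Z. Already a fixed point.
Sat(A[~crit U A[start U crit]]) = {2, 3, 8}
|Sat(A[~crit U A[start U crit]])| = |{2, 3, 8}| = 3.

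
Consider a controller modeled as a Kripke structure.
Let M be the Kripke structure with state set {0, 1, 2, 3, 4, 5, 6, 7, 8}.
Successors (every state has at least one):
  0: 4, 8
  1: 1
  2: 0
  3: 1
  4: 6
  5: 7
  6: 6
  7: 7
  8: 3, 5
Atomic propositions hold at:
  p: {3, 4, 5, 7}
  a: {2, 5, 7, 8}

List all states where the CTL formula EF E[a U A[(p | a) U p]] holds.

{0, 2, 3, 4, 5, 7, 8}

Sat(p | a) = {2, 3, 4, 5, 7, 8}
A[(p | a) U p]: least fixpoint, start Z0 = Sat(p) = {3, 4, 5, 7}, add states in Sat(p | a) with every successor in Z. Z1 = {3, 4, 5, 7, 8}; fixed.
Sat(A[(p | a) U p]) = {3, 4, 5, 7, 8}
E[a U A[(p | a) U p]]: least fixpoint, start Z0 = Sat(A[(p | a) U p]) = {3, 4, 5, 7, 8}, add states in Sat(a) with some successor in Z. Already a fixed point.
Sat(E[a U A[(p | a) U p]]) = {3, 4, 5, 7, 8}
EF E[a U A[(p | a) U p]]: least fixpoint, start Z0 = {3, 4, 5, 7, 8}, add states with some successor in Z. Z1 = {0, 3, 4, 5, 7, 8}; Z2 = {0, 2, 3, 4, 5, 7, 8}; fixed.
Sat(EF E[a U A[(p | a) U p]]) = {0, 2, 3, 4, 5, 7, 8}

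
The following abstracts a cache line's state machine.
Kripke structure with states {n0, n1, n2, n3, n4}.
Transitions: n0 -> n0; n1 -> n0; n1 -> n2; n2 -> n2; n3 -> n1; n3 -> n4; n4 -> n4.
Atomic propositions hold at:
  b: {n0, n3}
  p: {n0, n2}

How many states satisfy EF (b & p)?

3

Sat(b & p) = {n0}
EF (b & p): least fixpoint, start Z0 = {n0}, add states with some successor in Z. Z1 = {n0, n1}; Z2 = {n0, n1, n3}; fixed.
Sat(EF (b & p)) = {n0, n1, n3}
|Sat(EF (b & p))| = |{n0, n1, n3}| = 3.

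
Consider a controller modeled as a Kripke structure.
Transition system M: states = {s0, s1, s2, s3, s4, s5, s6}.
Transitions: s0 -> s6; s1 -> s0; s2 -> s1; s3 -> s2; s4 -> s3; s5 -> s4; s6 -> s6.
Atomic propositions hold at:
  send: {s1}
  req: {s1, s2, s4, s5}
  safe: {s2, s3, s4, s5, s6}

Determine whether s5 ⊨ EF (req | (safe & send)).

Yes

Sat(safe & send) = ∅
Sat(req | (safe & send)) = {s1, s2, s4, s5}
EF (req | (safe & send)): least fixpoint, start Z0 = {s1, s2, s4, s5}, add states with some successor in Z. Z1 = {s1, s2, s3, s4, s5}; fixed.
Sat(EF (req | (safe & send))) = {s1, s2, s3, s4, s5}
s5 ∈ Sat(EF (req | (safe & send))) = {s1, s2, s3, s4, s5}, so the formula holds at s5.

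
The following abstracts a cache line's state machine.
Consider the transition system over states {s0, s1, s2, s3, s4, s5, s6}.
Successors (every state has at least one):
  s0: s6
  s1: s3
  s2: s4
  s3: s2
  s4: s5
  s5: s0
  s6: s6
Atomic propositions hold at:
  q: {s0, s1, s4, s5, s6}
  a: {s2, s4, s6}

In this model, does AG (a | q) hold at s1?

Sat(a | q) = {s0, s1, s2, s4, s5, s6}
AG (a | q): greatest fixpoint, start Z0 = {s0, s1, s2, s4, s5, s6}, keep only states in Sat with every successor in Z. Z1 = {s0, s2, s4, s5, s6}; fixed.
Sat(AG (a | q)) = {s0, s2, s4, s5, s6}
s1 ∉ Sat(AG (a | q)) = {s0, s2, s4, s5, s6}, so the formula does not hold at s1.

No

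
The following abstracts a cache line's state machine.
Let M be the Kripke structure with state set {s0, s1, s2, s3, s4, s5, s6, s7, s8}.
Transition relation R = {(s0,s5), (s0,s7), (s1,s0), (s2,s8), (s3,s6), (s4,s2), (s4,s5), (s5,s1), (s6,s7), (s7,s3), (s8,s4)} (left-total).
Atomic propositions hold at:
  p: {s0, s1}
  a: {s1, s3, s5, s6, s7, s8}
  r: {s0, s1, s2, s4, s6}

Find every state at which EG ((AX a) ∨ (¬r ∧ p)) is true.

Sat(AX a) = {s : every successor in {s1, s3, s5, s6, s7, s8}} = {s0, s2, s3, s5, s6, s7}
Sat(¬r) = {s3, s5, s7, s8}
Sat(¬r ∧ p) = ∅
Sat((AX a) ∨ (¬r ∧ p)) = {s0, s2, s3, s5, s6, s7}
EG ((AX a) ∨ (¬r ∧ p)): greatest fixpoint, start Z0 = {s0, s2, s3, s5, s6, s7}, keep only states in Sat with some successor in Z. Z1 = {s0, s3, s6, s7}; fixed.
Sat(EG ((AX a) ∨ (¬r ∧ p))) = {s0, s3, s6, s7}

{s0, s3, s6, s7}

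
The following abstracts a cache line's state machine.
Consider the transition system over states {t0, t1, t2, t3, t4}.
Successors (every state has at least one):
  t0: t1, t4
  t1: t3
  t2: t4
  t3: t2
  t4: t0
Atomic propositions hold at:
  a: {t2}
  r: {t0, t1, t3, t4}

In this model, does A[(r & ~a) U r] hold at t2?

Sat(~a) = {t0, t1, t3, t4}
Sat(r & ~a) = {t0, t1, t3, t4}
A[(r & ~a) U r]: least fixpoint, start Z0 = Sat(r) = {t0, t1, t3, t4}, add states in Sat(r & ~a) with every successor in Z. Already a fixed point.
Sat(A[(r & ~a) U r]) = {t0, t1, t3, t4}
t2 ∉ Sat(A[(r & ~a) U r]) = {t0, t1, t3, t4}, so the formula does not hold at t2.

No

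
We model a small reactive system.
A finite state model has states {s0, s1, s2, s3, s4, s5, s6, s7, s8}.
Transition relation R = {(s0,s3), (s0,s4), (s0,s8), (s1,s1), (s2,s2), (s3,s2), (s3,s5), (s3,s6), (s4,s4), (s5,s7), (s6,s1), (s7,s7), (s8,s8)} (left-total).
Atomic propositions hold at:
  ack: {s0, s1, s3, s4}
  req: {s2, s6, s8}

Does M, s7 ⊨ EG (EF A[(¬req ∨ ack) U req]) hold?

Sat(¬req) = {s0, s1, s3, s4, s5, s7}
Sat(¬req ∨ ack) = {s0, s1, s3, s4, s5, s7}
A[(¬req ∨ ack) U req]: least fixpoint, start Z0 = Sat(req) = {s2, s6, s8}, add states in Sat(¬req ∨ ack) with every successor in Z. Already a fixed point.
Sat(A[(¬req ∨ ack) U req]) = {s2, s6, s8}
EF A[(¬req ∨ ack) U req]: least fixpoint, start Z0 = {s2, s6, s8}, add states with some successor in Z. Z1 = {s0, s2, s3, s6, s8}; fixed.
Sat(EF A[(¬req ∨ ack) U req]) = {s0, s2, s3, s6, s8}
EG (EF A[(¬req ∨ ack) U req]): greatest fixpoint, start Z0 = {s0, s2, s3, s6, s8}, keep only states in Sat with some successor in Z. Z1 = {s0, s2, s3, s8}; fixed.
Sat(EG (EF A[(¬req ∨ ack) U req])) = {s0, s2, s3, s8}
s7 ∉ Sat(EG (EF A[(¬req ∨ ack) U req])) = {s0, s2, s3, s8}, so the formula does not hold at s7.

No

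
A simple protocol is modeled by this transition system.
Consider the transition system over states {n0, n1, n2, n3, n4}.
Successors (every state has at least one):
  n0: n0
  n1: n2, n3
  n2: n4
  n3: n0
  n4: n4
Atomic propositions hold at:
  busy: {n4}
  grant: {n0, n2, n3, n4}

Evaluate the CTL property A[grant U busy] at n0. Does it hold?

No

A[grant U busy]: least fixpoint, start Z0 = Sat(busy) = {n4}, add states in Sat(grant) with every successor in Z. Z1 = {n2, n4}; fixed.
Sat(A[grant U busy]) = {n2, n4}
n0 ∉ Sat(A[grant U busy]) = {n2, n4}, so the formula does not hold at n0.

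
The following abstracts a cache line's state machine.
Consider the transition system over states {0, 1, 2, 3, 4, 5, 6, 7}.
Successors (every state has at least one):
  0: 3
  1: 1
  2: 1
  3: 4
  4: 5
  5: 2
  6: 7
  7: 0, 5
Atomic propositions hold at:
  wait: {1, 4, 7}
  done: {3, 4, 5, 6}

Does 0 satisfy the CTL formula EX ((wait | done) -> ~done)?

Sat(wait | done) = {1, 3, 4, 5, 6, 7}
Sat(~done) = {0, 1, 2, 7}
Sat((wait | done) -> ~done) = {0, 1, 2, 7}
Sat(EX ((wait | done) -> ~done)) = {s : some successor in {0, 1, 2, 7}} = {1, 2, 5, 6, 7}
0 ∉ Sat(EX ((wait | done) -> ~done)) = {1, 2, 5, 6, 7}, so the formula does not hold at 0.

No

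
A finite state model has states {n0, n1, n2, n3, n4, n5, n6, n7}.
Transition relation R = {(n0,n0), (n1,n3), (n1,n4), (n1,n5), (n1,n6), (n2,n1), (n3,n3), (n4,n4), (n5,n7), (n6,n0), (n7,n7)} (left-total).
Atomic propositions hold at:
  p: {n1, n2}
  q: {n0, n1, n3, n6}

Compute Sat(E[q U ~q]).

Sat(~q) = {n2, n4, n5, n7}
E[q U ~q]: least fixpoint, start Z0 = Sat(~q) = {n2, n4, n5, n7}, add states in Sat(q) with some successor in Z. Z1 = {n1, n2, n4, n5, n7}; fixed.
Sat(E[q U ~q]) = {n1, n2, n4, n5, n7}

{n1, n2, n4, n5, n7}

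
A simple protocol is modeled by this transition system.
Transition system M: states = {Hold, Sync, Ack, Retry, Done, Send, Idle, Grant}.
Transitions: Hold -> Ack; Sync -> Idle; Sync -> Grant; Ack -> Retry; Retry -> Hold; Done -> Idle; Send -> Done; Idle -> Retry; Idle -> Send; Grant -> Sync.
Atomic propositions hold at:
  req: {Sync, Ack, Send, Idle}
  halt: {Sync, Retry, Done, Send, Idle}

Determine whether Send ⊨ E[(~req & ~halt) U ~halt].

No

Sat(~req) = {Hold, Retry, Done, Grant}
Sat(~halt) = {Hold, Ack, Grant}
Sat(~req & ~halt) = {Hold, Grant}
E[(~req & ~halt) U ~halt]: least fixpoint, start Z0 = Sat(~halt) = {Hold, Ack, Grant}, add states in Sat(~req & ~halt) with some successor in Z. Already a fixed point.
Sat(E[(~req & ~halt) U ~halt]) = {Hold, Ack, Grant}
Send ∉ Sat(E[(~req & ~halt) U ~halt]) = {Hold, Ack, Grant}, so the formula does not hold at Send.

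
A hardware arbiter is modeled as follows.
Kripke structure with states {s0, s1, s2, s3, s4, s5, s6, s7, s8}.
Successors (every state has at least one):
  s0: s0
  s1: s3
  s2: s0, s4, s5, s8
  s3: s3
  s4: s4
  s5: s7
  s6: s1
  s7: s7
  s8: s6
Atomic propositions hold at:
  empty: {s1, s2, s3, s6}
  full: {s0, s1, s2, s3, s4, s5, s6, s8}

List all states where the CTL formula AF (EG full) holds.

EG full: greatest fixpoint, start Z0 = {s0, s1, s2, s3, s4, s5, s6, s8}, keep only states in Sat with some successor in Z. Z1 = {s0, s1, s2, s3, s4, s6, s8}; fixed.
Sat(EG full) = {s0, s1, s2, s3, s4, s6, s8}
AF (EG full): least fixpoint, start Z0 = {s0, s1, s2, s3, s4, s6, s8}, add states with every successor in Z. Already a fixed point.
Sat(AF (EG full)) = {s0, s1, s2, s3, s4, s6, s8}

{s0, s1, s2, s3, s4, s6, s8}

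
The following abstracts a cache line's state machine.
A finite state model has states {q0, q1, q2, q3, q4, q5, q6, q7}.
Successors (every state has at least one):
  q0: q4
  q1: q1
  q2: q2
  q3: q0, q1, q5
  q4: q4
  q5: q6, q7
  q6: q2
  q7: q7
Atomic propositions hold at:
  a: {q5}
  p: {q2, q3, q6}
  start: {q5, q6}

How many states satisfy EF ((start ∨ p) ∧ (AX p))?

4

Sat(start ∨ p) = {q2, q3, q5, q6}
Sat(AX p) = {s : every successor in {q2, q3, q6}} = {q2, q6}
Sat((start ∨ p) ∧ (AX p)) = {q2, q6}
EF ((start ∨ p) ∧ (AX p)): least fixpoint, start Z0 = {q2, q6}, add states with some successor in Z. Z1 = {q2, q5, q6}; Z2 = {q2, q3, q5, q6}; fixed.
Sat(EF ((start ∨ p) ∧ (AX p))) = {q2, q3, q5, q6}
|Sat(EF ((start ∨ p) ∧ (AX p)))| = |{q2, q3, q5, q6}| = 4.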